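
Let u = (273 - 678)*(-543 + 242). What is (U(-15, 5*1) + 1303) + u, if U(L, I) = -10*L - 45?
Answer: 123313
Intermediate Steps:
u = 121905 (u = -405*(-301) = 121905)
U(L, I) = -45 - 10*L
(U(-15, 5*1) + 1303) + u = ((-45 - 10*(-15)) + 1303) + 121905 = ((-45 + 150) + 1303) + 121905 = (105 + 1303) + 121905 = 1408 + 121905 = 123313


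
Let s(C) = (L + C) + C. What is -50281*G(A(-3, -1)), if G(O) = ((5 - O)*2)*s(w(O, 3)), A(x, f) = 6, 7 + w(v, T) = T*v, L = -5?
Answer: 1709554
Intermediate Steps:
w(v, T) = -7 + T*v
s(C) = -5 + 2*C (s(C) = (-5 + C) + C = -5 + 2*C)
G(O) = (-19 + 6*O)*(10 - 2*O) (G(O) = ((5 - O)*2)*(-5 + 2*(-7 + 3*O)) = (10 - 2*O)*(-5 + (-14 + 6*O)) = (10 - 2*O)*(-19 + 6*O) = (-19 + 6*O)*(10 - 2*O))
-50281*G(A(-3, -1)) = -50281*(-190 - 12*6² + 98*6) = -50281*(-190 - 12*36 + 588) = -50281*(-190 - 432 + 588) = -50281*(-34) = 1709554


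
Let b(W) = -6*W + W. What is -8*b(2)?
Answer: 80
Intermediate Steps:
b(W) = -5*W
-8*b(2) = -(-40)*2 = -8*(-10) = 80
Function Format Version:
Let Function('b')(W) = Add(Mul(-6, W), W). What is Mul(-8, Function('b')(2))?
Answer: 80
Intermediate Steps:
Function('b')(W) = Mul(-5, W)
Mul(-8, Function('b')(2)) = Mul(-8, Mul(-5, 2)) = Mul(-8, -10) = 80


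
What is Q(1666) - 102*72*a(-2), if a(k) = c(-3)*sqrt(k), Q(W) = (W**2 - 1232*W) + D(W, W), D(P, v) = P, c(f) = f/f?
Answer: 724710 - 7344*I*sqrt(2) ≈ 7.2471e+5 - 10386.0*I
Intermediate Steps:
c(f) = 1
Q(W) = W**2 - 1231*W (Q(W) = (W**2 - 1232*W) + W = W**2 - 1231*W)
a(k) = sqrt(k) (a(k) = 1*sqrt(k) = sqrt(k))
Q(1666) - 102*72*a(-2) = 1666*(-1231 + 1666) - 102*72*sqrt(-2) = 1666*435 - 7344*I*sqrt(2) = 724710 - 7344*I*sqrt(2)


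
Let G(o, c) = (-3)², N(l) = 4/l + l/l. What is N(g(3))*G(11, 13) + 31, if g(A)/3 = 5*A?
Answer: 204/5 ≈ 40.800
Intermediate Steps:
g(A) = 15*A (g(A) = 3*(5*A) = 15*A)
N(l) = 1 + 4/l (N(l) = 4/l + 1 = 1 + 4/l)
G(o, c) = 9
N(g(3))*G(11, 13) + 31 = ((4 + 15*3)/((15*3)))*9 + 31 = ((4 + 45)/45)*9 + 31 = ((1/45)*49)*9 + 31 = (49/45)*9 + 31 = 49/5 + 31 = 204/5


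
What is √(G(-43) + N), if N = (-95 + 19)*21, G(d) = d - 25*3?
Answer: I*√1714 ≈ 41.401*I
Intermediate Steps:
G(d) = -75 + d (G(d) = d - 75 = -75 + d)
N = -1596 (N = -76*21 = -1596)
√(G(-43) + N) = √((-75 - 43) - 1596) = √(-118 - 1596) = √(-1714) = I*√1714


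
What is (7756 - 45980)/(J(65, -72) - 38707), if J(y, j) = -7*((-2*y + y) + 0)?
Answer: 9556/9563 ≈ 0.99927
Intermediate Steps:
J(y, j) = 7*y (J(y, j) = -7*(-y + 0) = -(-7)*y = 7*y)
(7756 - 45980)/(J(65, -72) - 38707) = (7756 - 45980)/(7*65 - 38707) = -38224/(455 - 38707) = -38224/(-38252) = -38224*(-1/38252) = 9556/9563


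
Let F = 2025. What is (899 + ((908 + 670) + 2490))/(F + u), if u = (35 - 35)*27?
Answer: 4967/2025 ≈ 2.4528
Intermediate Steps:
u = 0 (u = 0*27 = 0)
(899 + ((908 + 670) + 2490))/(F + u) = (899 + ((908 + 670) + 2490))/(2025 + 0) = (899 + (1578 + 2490))/2025 = (899 + 4068)*(1/2025) = 4967*(1/2025) = 4967/2025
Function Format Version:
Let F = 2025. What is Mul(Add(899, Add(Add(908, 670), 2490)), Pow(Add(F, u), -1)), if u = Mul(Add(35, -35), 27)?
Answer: Rational(4967, 2025) ≈ 2.4528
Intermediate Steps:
u = 0 (u = Mul(0, 27) = 0)
Mul(Add(899, Add(Add(908, 670), 2490)), Pow(Add(F, u), -1)) = Mul(Add(899, Add(Add(908, 670), 2490)), Pow(Add(2025, 0), -1)) = Mul(Add(899, Add(1578, 2490)), Pow(2025, -1)) = Mul(Add(899, 4068), Rational(1, 2025)) = Mul(4967, Rational(1, 2025)) = Rational(4967, 2025)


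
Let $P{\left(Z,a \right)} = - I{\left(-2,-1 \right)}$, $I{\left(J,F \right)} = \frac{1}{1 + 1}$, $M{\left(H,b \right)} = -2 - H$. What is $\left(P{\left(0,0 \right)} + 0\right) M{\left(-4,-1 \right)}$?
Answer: $-1$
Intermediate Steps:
$I{\left(J,F \right)} = \frac{1}{2}$
$P{\left(Z,a \right)} = - \frac{1}{2}$ ($P{\left(Z,a \right)} = \left(-1\right) \frac{1}{2} = - \frac{1}{2}$)
$\left(P{\left(0,0 \right)} + 0\right) M{\left(-4,-1 \right)} = \left(- \frac{1}{2} + 0\right) \left(-2 - -4\right) = - \frac{-2 + 4}{2} = \left(- \frac{1}{2}\right) 2 = -1$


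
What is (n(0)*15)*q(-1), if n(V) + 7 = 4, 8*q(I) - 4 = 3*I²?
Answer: -315/8 ≈ -39.375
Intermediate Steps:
q(I) = ½ + 3*I²/8 (q(I) = ½ + (3*I²)/8 = ½ + 3*I²/8)
n(V) = -3 (n(V) = -7 + 4 = -3)
(n(0)*15)*q(-1) = (-3*15)*(½ + (3/8)*(-1)²) = -45*(½ + (3/8)*1) = -45*(½ + 3/8) = -45*7/8 = -315/8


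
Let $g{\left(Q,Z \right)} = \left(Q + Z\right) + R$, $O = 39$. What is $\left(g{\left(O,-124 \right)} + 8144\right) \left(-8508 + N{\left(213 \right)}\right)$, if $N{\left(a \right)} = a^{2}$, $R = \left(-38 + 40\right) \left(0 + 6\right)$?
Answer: $297505131$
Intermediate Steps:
$R = 12$ ($R = 2 \cdot 6 = 12$)
$g{\left(Q,Z \right)} = 12 + Q + Z$ ($g{\left(Q,Z \right)} = \left(Q + Z\right) + 12 = 12 + Q + Z$)
$\left(g{\left(O,-124 \right)} + 8144\right) \left(-8508 + N{\left(213 \right)}\right) = \left(\left(12 + 39 - 124\right) + 8144\right) \left(-8508 + 213^{2}\right) = \left(-73 + 8144\right) \left(-8508 + 45369\right) = 8071 \cdot 36861 = 297505131$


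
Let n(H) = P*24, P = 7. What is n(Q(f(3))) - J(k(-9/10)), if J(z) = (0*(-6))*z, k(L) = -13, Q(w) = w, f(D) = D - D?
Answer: 168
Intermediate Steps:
f(D) = 0
n(H) = 168 (n(H) = 7*24 = 168)
J(z) = 0 (J(z) = 0*z = 0)
n(Q(f(3))) - J(k(-9/10)) = 168 - 1*0 = 168 + 0 = 168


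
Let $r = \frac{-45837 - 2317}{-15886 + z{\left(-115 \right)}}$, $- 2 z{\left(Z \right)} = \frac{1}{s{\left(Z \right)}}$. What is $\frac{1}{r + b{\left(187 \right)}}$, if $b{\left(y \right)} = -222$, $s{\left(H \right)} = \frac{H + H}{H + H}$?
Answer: $- \frac{31773}{6957298} \approx -0.0045669$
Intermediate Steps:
$s{\left(H \right)} = 1$ ($s{\left(H \right)} = \frac{2 H}{2 H} = 2 H \frac{1}{2 H} = 1$)
$z{\left(Z \right)} = - \frac{1}{2}$ ($z{\left(Z \right)} = - \frac{1}{2 \cdot 1} = \left(- \frac{1}{2}\right) 1 = - \frac{1}{2}$)
$r = \frac{96308}{31773}$ ($r = \frac{-45837 - 2317}{-15886 - \frac{1}{2}} = - \frac{48154}{- \frac{31773}{2}} = \left(-48154\right) \left(- \frac{2}{31773}\right) = \frac{96308}{31773} \approx 3.0311$)
$\frac{1}{r + b{\left(187 \right)}} = \frac{1}{\frac{96308}{31773} - 222} = \frac{1}{- \frac{6957298}{31773}} = - \frac{31773}{6957298}$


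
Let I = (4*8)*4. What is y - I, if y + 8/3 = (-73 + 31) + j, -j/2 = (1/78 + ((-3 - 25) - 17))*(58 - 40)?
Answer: 56428/39 ≈ 1446.9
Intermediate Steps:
I = 128 (I = 32*4 = 128)
j = 21054/13 (j = -2*(1/78 + ((-3 - 25) - 17))*(58 - 40) = -2*(1/78 + (-28 - 17))*18 = -2*(1/78 - 45)*18 = -(-3509)*18/39 = -2*(-10527/13) = 21054/13 ≈ 1619.5)
y = 61420/39 (y = -8/3 + ((-73 + 31) + 21054/13) = -8/3 + (-42 + 21054/13) = -8/3 + 20508/13 = 61420/39 ≈ 1574.9)
y - I = 61420/39 - 1*128 = 61420/39 - 128 = 56428/39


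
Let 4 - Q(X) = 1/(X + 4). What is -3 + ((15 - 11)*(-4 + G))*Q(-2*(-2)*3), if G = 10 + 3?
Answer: 555/4 ≈ 138.75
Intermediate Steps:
G = 13
Q(X) = 4 - 1/(4 + X) (Q(X) = 4 - 1/(X + 4) = 4 - 1/(4 + X))
-3 + ((15 - 11)*(-4 + G))*Q(-2*(-2)*3) = -3 + ((15 - 11)*(-4 + 13))*((15 + 4*(-2*(-2)*3))/(4 - 2*(-2)*3)) = -3 + (4*9)*((15 + 4*(4*3))/(4 + 4*3)) = -3 + 36*((15 + 4*12)/(4 + 12)) = -3 + 36*((15 + 48)/16) = -3 + 36*((1/16)*63) = -3 + 36*(63/16) = -3 + 567/4 = 555/4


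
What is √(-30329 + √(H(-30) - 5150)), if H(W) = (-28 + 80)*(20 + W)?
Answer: √(-30329 + 9*I*√70) ≈ 0.216 + 174.15*I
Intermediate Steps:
H(W) = 1040 + 52*W (H(W) = 52*(20 + W) = 1040 + 52*W)
√(-30329 + √(H(-30) - 5150)) = √(-30329 + √((1040 + 52*(-30)) - 5150)) = √(-30329 + √((1040 - 1560) - 5150)) = √(-30329 + √(-520 - 5150)) = √(-30329 + √(-5670)) = √(-30329 + 9*I*√70)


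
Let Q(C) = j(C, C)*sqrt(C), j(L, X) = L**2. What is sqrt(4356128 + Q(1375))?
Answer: sqrt(4356128 + 9453125*sqrt(55)) ≈ 8629.2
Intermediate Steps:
Q(C) = C**(5/2) (Q(C) = C**2*sqrt(C) = C**(5/2))
sqrt(4356128 + Q(1375)) = sqrt(4356128 + 1375**(5/2)) = sqrt(4356128 + 9453125*sqrt(55))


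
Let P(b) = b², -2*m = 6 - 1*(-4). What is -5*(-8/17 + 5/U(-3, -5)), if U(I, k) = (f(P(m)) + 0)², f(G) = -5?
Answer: 23/17 ≈ 1.3529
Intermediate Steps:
m = -5 (m = -(6 - 1*(-4))/2 = -(6 + 4)/2 = -½*10 = -5)
U(I, k) = 25 (U(I, k) = (-5 + 0)² = (-5)² = 25)
-5*(-8/17 + 5/U(-3, -5)) = -5*(-8/17 + 5/25) = -5*(-8*1/17 + 5*(1/25)) = -5*(-8/17 + ⅕) = -5*(-23/85) = 23/17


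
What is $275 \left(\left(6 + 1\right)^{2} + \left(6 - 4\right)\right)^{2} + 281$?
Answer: $715556$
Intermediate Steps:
$275 \left(\left(6 + 1\right)^{2} + \left(6 - 4\right)\right)^{2} + 281 = 275 \left(7^{2} + 2\right)^{2} + 281 = 275 \left(49 + 2\right)^{2} + 281 = 275 \cdot 51^{2} + 281 = 275 \cdot 2601 + 281 = 715275 + 281 = 715556$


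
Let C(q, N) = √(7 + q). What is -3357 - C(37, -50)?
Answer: -3357 - 2*√11 ≈ -3363.6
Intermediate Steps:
-3357 - C(37, -50) = -3357 - √(7 + 37) = -3357 - √44 = -3357 - 2*√11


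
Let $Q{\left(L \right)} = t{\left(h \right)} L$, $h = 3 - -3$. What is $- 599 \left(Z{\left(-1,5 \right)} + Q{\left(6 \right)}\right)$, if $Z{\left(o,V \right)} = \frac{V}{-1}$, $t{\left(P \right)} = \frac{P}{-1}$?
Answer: $24559$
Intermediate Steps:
$h = 6$ ($h = 3 + 3 = 6$)
$t{\left(P \right)} = - P$ ($t{\left(P \right)} = P \left(-1\right) = - P$)
$Q{\left(L \right)} = - 6 L$ ($Q{\left(L \right)} = \left(-1\right) 6 L = - 6 L$)
$Z{\left(o,V \right)} = - V$ ($Z{\left(o,V \right)} = V \left(-1\right) = - V$)
$- 599 \left(Z{\left(-1,5 \right)} + Q{\left(6 \right)}\right) = - 599 \left(\left(-1\right) 5 - 36\right) = - 599 \left(-5 - 36\right) = \left(-599\right) \left(-41\right) = 24559$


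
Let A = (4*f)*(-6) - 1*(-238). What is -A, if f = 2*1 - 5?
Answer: -310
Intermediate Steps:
f = -3 (f = 2 - 5 = -3)
A = 310 (A = (4*(-3))*(-6) - 1*(-238) = -12*(-6) + 238 = 72 + 238 = 310)
-A = -1*310 = -310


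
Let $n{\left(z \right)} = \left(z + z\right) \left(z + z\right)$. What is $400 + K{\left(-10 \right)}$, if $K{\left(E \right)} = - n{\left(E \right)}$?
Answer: $0$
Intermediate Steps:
$n{\left(z \right)} = 4 z^{2}$ ($n{\left(z \right)} = 2 z 2 z = 4 z^{2}$)
$K{\left(E \right)} = - 4 E^{2}$
$400 + K{\left(-10 \right)} = 400 - 4 \left(-10\right)^{2} = 400 - 400 = 0$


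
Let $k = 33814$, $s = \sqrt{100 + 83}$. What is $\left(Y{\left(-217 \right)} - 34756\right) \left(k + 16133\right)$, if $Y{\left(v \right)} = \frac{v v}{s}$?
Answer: $-1735957932 + \frac{783984761 \sqrt{183}}{61} \approx -1.5621 \cdot 10^{9}$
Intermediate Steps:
$s = \sqrt{183} \approx 13.528$
$Y{\left(v \right)} = \frac{\sqrt{183} v^{2}}{183}$ ($Y{\left(v \right)} = \frac{v v}{\sqrt{183}} = v^{2} \frac{\sqrt{183}}{183} = \frac{\sqrt{183} v^{2}}{183}$)
$\left(Y{\left(-217 \right)} - 34756\right) \left(k + 16133\right) = \left(\frac{\sqrt{183} \left(-217\right)^{2}}{183} - 34756\right) \left(33814 + 16133\right) = \left(\frac{1}{183} \sqrt{183} \cdot 47089 - 34756\right) 49947 = \left(\frac{47089 \sqrt{183}}{183} - 34756\right) 49947 = \left(-34756 + \frac{47089 \sqrt{183}}{183}\right) 49947 = -1735957932 + \frac{783984761 \sqrt{183}}{61}$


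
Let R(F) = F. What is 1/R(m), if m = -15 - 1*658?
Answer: -1/673 ≈ -0.0014859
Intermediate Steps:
m = -673 (m = -15 - 658 = -673)
1/R(m) = 1/(-673) = -1/673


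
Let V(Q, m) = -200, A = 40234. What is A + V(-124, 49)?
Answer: 40034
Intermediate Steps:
A + V(-124, 49) = 40234 - 200 = 40034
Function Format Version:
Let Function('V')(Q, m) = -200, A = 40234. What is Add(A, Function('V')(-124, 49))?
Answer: 40034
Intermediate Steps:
Add(A, Function('V')(-124, 49)) = Add(40234, -200) = 40034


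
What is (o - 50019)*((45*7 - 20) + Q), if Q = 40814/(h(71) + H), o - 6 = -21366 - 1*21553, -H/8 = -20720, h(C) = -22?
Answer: -2273745126184/82869 ≈ -2.7438e+7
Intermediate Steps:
H = 165760 (H = -8*(-20720) = 165760)
o = -42913 (o = 6 + (-21366 - 1*21553) = 6 + (-21366 - 21553) = 6 - 42919 = -42913)
Q = 20407/82869 (Q = 40814/(-22 + 165760) = 40814/165738 = 40814*(1/165738) = 20407/82869 ≈ 0.24626)
(o - 50019)*((45*7 - 20) + Q) = (-42913 - 50019)*((45*7 - 20) + 20407/82869) = -92932*((315 - 20) + 20407/82869) = -92932*(295 + 20407/82869) = -92932*24466762/82869 = -2273745126184/82869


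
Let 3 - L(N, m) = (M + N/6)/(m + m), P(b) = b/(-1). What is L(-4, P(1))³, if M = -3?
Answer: 343/216 ≈ 1.5880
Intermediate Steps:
P(b) = -b (P(b) = b*(-1) = -b)
L(N, m) = 3 - (-3 + N/6)/(2*m) (L(N, m) = 3 - (-3 + N/6)/(m + m) = 3 - (-3 + N*(⅙))/(2*m) = 3 - (-3 + N/6)*1/(2*m) = 3 - (-3 + N/6)/(2*m))
L(-4, P(1))³ = ((18 - 1*(-4) + 36*(-1*1))/(12*((-1*1))))³ = ((1/12)*(18 + 4 + 36*(-1))/(-1))³ = ((1/12)*(-1)*(18 + 4 - 36))³ = ((1/12)*(-1)*(-14))³ = (7/6)³ = 343/216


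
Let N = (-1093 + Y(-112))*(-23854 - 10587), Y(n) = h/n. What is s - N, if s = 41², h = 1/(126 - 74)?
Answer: -219228976009/5824 ≈ -3.7642e+7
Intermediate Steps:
h = 1/52 ≈ 0.019231
Y(n) = 1/(52*n)
s = 1681
N = 219238766153/5824 (N = (-1093 + (1/52)/(-112))*(-23854 - 10587) = (-1093 + (1/52)*(-1/112))*(-34441) = (-1093 - 1/5824)*(-34441) = -6365633/5824*(-34441) = 219238766153/5824 ≈ 3.7644e+7)
s - N = 1681 - 1*219238766153/5824 = 1681 - 219238766153/5824 = -219228976009/5824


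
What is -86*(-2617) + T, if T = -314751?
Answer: -89689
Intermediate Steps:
-86*(-2617) + T = -86*(-2617) - 314751 = 225062 - 314751 = -89689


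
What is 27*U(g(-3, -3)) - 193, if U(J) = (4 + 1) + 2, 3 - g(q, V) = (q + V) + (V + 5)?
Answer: -4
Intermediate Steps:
g(q, V) = -2 - q - 2*V (g(q, V) = 3 - ((q + V) + (V + 5)) = 3 - ((V + q) + (5 + V)) = 3 - (5 + q + 2*V) = 3 + (-5 - q - 2*V) = -2 - q - 2*V)
U(J) = 7 (U(J) = 5 + 2 = 7)
27*U(g(-3, -3)) - 193 = 27*7 - 193 = 189 - 193 = -4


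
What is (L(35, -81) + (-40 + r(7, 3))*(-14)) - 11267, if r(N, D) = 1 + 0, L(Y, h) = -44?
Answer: -10765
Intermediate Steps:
r(N, D) = 1
(L(35, -81) + (-40 + r(7, 3))*(-14)) - 11267 = (-44 + (-40 + 1)*(-14)) - 11267 = (-44 - 39*(-14)) - 11267 = (-44 + 546) - 11267 = 502 - 11267 = -10765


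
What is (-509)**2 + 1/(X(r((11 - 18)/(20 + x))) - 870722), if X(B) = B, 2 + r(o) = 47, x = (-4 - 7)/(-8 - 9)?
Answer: 225575867836/870677 ≈ 2.5908e+5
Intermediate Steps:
x = 11/17 (x = -11/(-17) = -11*(-1/17) = 11/17 ≈ 0.64706)
r(o) = 45 (r(o) = -2 + 47 = 45)
(-509)**2 + 1/(X(r((11 - 18)/(20 + x))) - 870722) = (-509)**2 + 1/(45 - 870722) = 259081 + 1/(-870677) = 259081 - 1/870677 = 225575867836/870677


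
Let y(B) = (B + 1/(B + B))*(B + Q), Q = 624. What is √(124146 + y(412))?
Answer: 3*√2597928418/206 ≈ 742.28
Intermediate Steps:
y(B) = (624 + B)*(B + 1/(2*B)) (y(B) = (B + 1/(B + B))*(B + 624) = (B + 1/(2*B))*(624 + B) = (624 + B)*(B + 1/(2*B)))
√(124146 + y(412)) = √(124146 + (½ + 412² + 312/412 + 624*412)) = √(124146 + (½ + 169744 + 312*(1/412) + 257088)) = √(124146 + (½ + 169744 + 78/103 + 257088)) = √(124146 + 87927651/206) = √(113501727/206) = 3*√2597928418/206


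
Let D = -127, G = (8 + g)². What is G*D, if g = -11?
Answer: -1143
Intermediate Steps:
G = 9 (G = (8 - 11)² = (-3)² = 9)
G*D = 9*(-127) = -1143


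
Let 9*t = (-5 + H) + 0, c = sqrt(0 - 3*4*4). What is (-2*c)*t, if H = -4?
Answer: 8*I*sqrt(3) ≈ 13.856*I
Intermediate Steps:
c = 4*I*sqrt(3) (c = sqrt(0 - 12*4) = sqrt(0 - 48) = sqrt(-48) = 4*I*sqrt(3) ≈ 6.9282*I)
t = -1 (t = ((-5 - 4) + 0)/9 = (-9 + 0)/9 = (1/9)*(-9) = -1)
(-2*c)*t = -8*I*sqrt(3)*(-1) = 8*I*sqrt(3)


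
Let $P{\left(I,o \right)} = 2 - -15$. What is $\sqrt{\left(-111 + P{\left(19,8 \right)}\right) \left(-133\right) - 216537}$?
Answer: $i \sqrt{204035} \approx 451.7 i$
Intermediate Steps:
$P{\left(I,o \right)} = 17$ ($P{\left(I,o \right)} = 2 + 15 = 17$)
$\sqrt{\left(-111 + P{\left(19,8 \right)}\right) \left(-133\right) - 216537} = \sqrt{\left(-111 + 17\right) \left(-133\right) - 216537} = \sqrt{\left(-94\right) \left(-133\right) - 216537} = \sqrt{12502 - 216537} = \sqrt{-204035} = i \sqrt{204035}$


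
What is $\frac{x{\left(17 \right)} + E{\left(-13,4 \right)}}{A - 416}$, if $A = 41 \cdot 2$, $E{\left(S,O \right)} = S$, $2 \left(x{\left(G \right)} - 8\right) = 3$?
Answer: $\frac{7}{668} \approx 0.010479$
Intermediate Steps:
$x{\left(G \right)} = \frac{19}{2}$ ($x{\left(G \right)} = 8 + \frac{1}{2} \cdot 3 = 8 + \frac{3}{2} = \frac{19}{2}$)
$A = 82$
$\frac{x{\left(17 \right)} + E{\left(-13,4 \right)}}{A - 416} = \frac{\frac{19}{2} - 13}{82 - 416} = - \frac{7}{2 \left(-334\right)} = \left(- \frac{7}{2}\right) \left(- \frac{1}{334}\right) = \frac{7}{668}$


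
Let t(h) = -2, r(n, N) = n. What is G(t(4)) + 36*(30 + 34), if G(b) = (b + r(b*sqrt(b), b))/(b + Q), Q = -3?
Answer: 11522/5 + 2*I*sqrt(2)/5 ≈ 2304.4 + 0.56569*I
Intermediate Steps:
G(b) = (b + b**(3/2))/(-3 + b) (G(b) = (b + b*sqrt(b))/(b - 3) = (b + b**(3/2))/(-3 + b))
G(t(4)) + 36*(30 + 34) = (-2 + (-2)**(3/2))/(-3 - 2) + 36*(30 + 34) = (-2 - 2*I*sqrt(2))/(-5) + 36*64 = -(-2 - 2*I*sqrt(2))/5 + 2304 = (2/5 + 2*I*sqrt(2)/5) + 2304 = 11522/5 + 2*I*sqrt(2)/5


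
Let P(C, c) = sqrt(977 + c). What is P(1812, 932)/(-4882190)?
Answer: -sqrt(1909)/4882190 ≈ -8.9493e-6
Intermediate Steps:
P(1812, 932)/(-4882190) = sqrt(977 + 932)/(-4882190) = sqrt(1909)*(-1/4882190) = -sqrt(1909)/4882190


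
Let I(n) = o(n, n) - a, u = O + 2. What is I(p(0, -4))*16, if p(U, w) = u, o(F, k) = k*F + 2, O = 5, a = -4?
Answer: 880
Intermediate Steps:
u = 7 (u = 5 + 2 = 7)
o(F, k) = 2 + F*k (o(F, k) = F*k + 2 = 2 + F*k)
p(U, w) = 7
I(n) = 6 + n² (I(n) = (2 + n*n) - 1*(-4) = (2 + n²) + 4 = 6 + n²)
I(p(0, -4))*16 = (6 + 7²)*16 = (6 + 49)*16 = 55*16 = 880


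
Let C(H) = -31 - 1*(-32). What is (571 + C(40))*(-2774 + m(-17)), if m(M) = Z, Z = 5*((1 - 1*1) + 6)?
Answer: -1569568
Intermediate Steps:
C(H) = 1 (C(H) = -31 + 32 = 1)
Z = 30 (Z = 5*((1 - 1) + 6) = 5*(0 + 6) = 5*6 = 30)
m(M) = 30
(571 + C(40))*(-2774 + m(-17)) = (571 + 1)*(-2774 + 30) = 572*(-2744) = -1569568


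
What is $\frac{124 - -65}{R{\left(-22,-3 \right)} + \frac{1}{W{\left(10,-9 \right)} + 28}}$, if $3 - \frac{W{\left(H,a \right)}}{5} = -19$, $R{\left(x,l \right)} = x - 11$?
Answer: $- \frac{26082}{4553} \approx -5.7285$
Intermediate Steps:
$R{\left(x,l \right)} = -11 + x$
$W{\left(H,a \right)} = 110$ ($W{\left(H,a \right)} = 15 - -95 = 15 + 95 = 110$)
$\frac{124 - -65}{R{\left(-22,-3 \right)} + \frac{1}{W{\left(10,-9 \right)} + 28}} = \frac{124 - -65}{\left(-11 - 22\right) + \frac{1}{110 + 28}} = \frac{124 + \left(-1 + 66\right)}{-33 + \frac{1}{138}} = \frac{124 + 65}{-33 + \frac{1}{138}} = \frac{189}{- \frac{4553}{138}} = 189 \left(- \frac{138}{4553}\right) = - \frac{26082}{4553}$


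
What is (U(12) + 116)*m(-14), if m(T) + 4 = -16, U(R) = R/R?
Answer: -2340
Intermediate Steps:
U(R) = 1
m(T) = -20 (m(T) = -4 - 16 = -20)
(U(12) + 116)*m(-14) = (1 + 116)*(-20) = 117*(-20) = -2340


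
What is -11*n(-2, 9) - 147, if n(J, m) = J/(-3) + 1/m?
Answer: -1400/9 ≈ -155.56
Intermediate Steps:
n(J, m) = 1/m - J/3 (n(J, m) = J*(-⅓) + 1/m = -J/3 + 1/m = 1/m - J/3)
-11*n(-2, 9) - 147 = -11*(1/9 - ⅓*(-2)) - 147 = -11*(⅑ + ⅔) - 147 = -11*7/9 - 147 = -77/9 - 147 = -1400/9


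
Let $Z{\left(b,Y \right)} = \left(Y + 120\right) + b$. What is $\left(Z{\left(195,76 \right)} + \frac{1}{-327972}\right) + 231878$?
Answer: $\frac{76177728467}{327972} \approx 2.3227 \cdot 10^{5}$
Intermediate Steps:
$Z{\left(b,Y \right)} = 120 + Y + b$ ($Z{\left(b,Y \right)} = \left(120 + Y\right) + b = 120 + Y + b$)
$\left(Z{\left(195,76 \right)} + \frac{1}{-327972}\right) + 231878 = \left(\left(120 + 76 + 195\right) + \frac{1}{-327972}\right) + 231878 = \left(391 - \frac{1}{327972}\right) + 231878 = \frac{128237051}{327972} + 231878 = \frac{76177728467}{327972}$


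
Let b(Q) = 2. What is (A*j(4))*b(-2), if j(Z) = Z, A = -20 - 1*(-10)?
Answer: -80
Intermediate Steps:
A = -10 (A = -20 + 10 = -10)
(A*j(4))*b(-2) = -10*4*2 = -40*2 = -80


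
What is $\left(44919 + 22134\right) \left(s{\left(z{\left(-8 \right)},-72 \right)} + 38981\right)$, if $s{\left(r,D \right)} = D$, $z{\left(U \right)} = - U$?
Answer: $2608965177$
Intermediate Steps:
$\left(44919 + 22134\right) \left(s{\left(z{\left(-8 \right)},-72 \right)} + 38981\right) = \left(44919 + 22134\right) \left(-72 + 38981\right) = 67053 \cdot 38909 = 2608965177$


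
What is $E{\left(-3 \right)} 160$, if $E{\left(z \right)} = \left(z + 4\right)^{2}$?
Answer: $160$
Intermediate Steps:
$E{\left(z \right)} = \left(4 + z\right)^{2}$
$E{\left(-3 \right)} 160 = \left(4 - 3\right)^{2} \cdot 160 = 1^{2} \cdot 160 = 1 \cdot 160 = 160$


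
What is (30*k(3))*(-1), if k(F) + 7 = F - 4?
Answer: 240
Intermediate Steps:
k(F) = -11 + F (k(F) = -7 + (F - 4) = -7 + (-4 + F) = -11 + F)
(30*k(3))*(-1) = (30*(-11 + 3))*(-1) = (30*(-8))*(-1) = -240*(-1) = 240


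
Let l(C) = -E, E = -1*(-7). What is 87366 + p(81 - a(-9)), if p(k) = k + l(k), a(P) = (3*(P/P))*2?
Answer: 87434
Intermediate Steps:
E = 7
l(C) = -7 (l(C) = -1*7 = -7)
a(P) = 6 (a(P) = (3*1)*2 = 3*2 = 6)
p(k) = -7 + k (p(k) = k - 7 = -7 + k)
87366 + p(81 - a(-9)) = 87366 + (-7 + (81 - 1*6)) = 87366 + (-7 + (81 - 6)) = 87366 + (-7 + 75) = 87366 + 68 = 87434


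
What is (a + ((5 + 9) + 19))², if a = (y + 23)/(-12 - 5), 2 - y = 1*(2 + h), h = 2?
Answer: 291600/289 ≈ 1009.0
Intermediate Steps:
y = -2 (y = 2 - (2 + 2) = 2 - 4 = -2)
a = -21/17 (a = (-2 + 23)/(-12 - 5) = 21/(-17) = 21*(-1/17) = -21/17 ≈ -1.2353)
(a + ((5 + 9) + 19))² = (-21/17 + ((5 + 9) + 19))² = (-21/17 + (14 + 19))² = (-21/17 + 33)² = (540/17)² = 291600/289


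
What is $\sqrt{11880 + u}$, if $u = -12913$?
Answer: $i \sqrt{1033} \approx 32.14 i$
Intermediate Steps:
$\sqrt{11880 + u} = \sqrt{11880 - 12913} = \sqrt{-1033} = i \sqrt{1033}$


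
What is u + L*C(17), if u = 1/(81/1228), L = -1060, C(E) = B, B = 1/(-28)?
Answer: 30061/567 ≈ 53.018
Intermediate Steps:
B = -1/28 ≈ -0.035714
C(E) = -1/28
u = 1228/81 (u = 1/(81*(1/1228)) = 1/(81/1228) = 1228/81 ≈ 15.160)
u + L*C(17) = 1228/81 - 1060*(-1/28) = 1228/81 + 265/7 = 30061/567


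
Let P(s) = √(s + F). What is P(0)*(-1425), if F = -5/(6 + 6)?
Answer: -475*I*√15/2 ≈ -919.83*I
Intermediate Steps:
F = -5/12 ≈ -0.41667
P(s) = √(-5/12 + s) (P(s) = √(s - 5/12) = √(-5/12 + s))
P(0)*(-1425) = (√(-15 + 36*0)/6)*(-1425) = (√(-15 + 0)/6)*(-1425) = (√(-15)/6)*(-1425) = ((I*√15)/6)*(-1425) = (I*√15/6)*(-1425) = -475*I*√15/2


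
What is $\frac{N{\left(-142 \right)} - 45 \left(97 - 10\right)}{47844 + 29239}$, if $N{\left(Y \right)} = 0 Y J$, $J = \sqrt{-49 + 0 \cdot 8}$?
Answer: $- \frac{3915}{77083} \approx -0.050789$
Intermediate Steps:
$J = 7 i$ ($J = \sqrt{-49 + 0} = \sqrt{-49} = 7 i \approx 7.0 i$)
$N{\left(Y \right)} = 0$ ($N{\left(Y \right)} = 0 Y 7 i = 0 \cdot 7 i = 0$)
$\frac{N{\left(-142 \right)} - 45 \left(97 - 10\right)}{47844 + 29239} = \frac{0 - 45 \left(97 - 10\right)}{47844 + 29239} = \frac{0 - 3915}{77083} = \left(0 - 3915\right) \frac{1}{77083} = \left(-3915\right) \frac{1}{77083} = - \frac{3915}{77083}$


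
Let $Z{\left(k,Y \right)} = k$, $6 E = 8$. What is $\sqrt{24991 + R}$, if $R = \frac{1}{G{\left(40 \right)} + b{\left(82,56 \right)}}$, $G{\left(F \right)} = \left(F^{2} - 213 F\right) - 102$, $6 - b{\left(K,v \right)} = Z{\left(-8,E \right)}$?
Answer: $\frac{7 \sqrt{1565509674}}{1752} \approx 158.09$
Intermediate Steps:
$E = \frac{4}{3}$ ($E = \frac{1}{6} \cdot 8 = \frac{4}{3} \approx 1.3333$)
$b{\left(K,v \right)} = 14$ ($b{\left(K,v \right)} = 6 - -8 = 6 + 8 = 14$)
$G{\left(F \right)} = -102 + F^{2} - 213 F$
$R = - \frac{1}{7008}$ ($R = \frac{1}{\left(-102 + 40^{2} - 8520\right) + 14} = \frac{1}{\left(-102 + 1600 - 8520\right) + 14} = \frac{1}{-7022 + 14} = \frac{1}{-7008} = - \frac{1}{7008} \approx -0.00014269$)
$\sqrt{24991 + R} = \sqrt{24991 - \frac{1}{7008}} = \sqrt{\frac{175136927}{7008}} = \frac{7 \sqrt{1565509674}}{1752}$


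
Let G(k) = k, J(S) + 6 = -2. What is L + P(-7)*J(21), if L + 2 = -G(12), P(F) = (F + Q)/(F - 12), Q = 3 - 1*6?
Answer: -346/19 ≈ -18.211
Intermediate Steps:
Q = -3 (Q = 3 - 6 = -3)
J(S) = -8 (J(S) = -6 - 2 = -8)
P(F) = (-3 + F)/(-12 + F) (P(F) = (F - 3)/(F - 12) = (-3 + F)/(-12 + F))
L = -14 (L = -2 - 1*12 = -2 - 12 = -14)
L + P(-7)*J(21) = -14 + ((-3 - 7)/(-12 - 7))*(-8) = -14 + (-10/(-19))*(-8) = -14 - 1/19*(-10)*(-8) = -14 + (10/19)*(-8) = -14 - 80/19 = -346/19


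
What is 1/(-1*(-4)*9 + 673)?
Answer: 1/709 ≈ 0.0014104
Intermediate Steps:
1/(-1*(-4)*9 + 673) = 1/(4*9 + 673) = 1/(36 + 673) = 1/709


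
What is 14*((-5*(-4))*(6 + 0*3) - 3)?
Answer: 1638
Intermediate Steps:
14*((-5*(-4))*(6 + 0*3) - 3) = 14*(20*(6 + 0) - 3) = 14*(20*6 - 3) = 14*(120 - 3) = 14*117 = 1638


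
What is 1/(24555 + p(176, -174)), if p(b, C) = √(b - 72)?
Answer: 24555/602947921 - 2*√26/602947921 ≈ 4.0708e-5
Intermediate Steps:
p(b, C) = √(-72 + b)
1/(24555 + p(176, -174)) = 1/(24555 + √(-72 + 176)) = 1/(24555 + √104) = 1/(24555 + 2*√26)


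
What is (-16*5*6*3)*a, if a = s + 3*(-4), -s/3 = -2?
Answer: 8640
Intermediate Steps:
s = 6 (s = -3*(-2) = 6)
a = -6 (a = 6 + 3*(-4) = 6 - 12 = -6)
(-16*5*6*3)*a = -16*5*6*3*(-6) = -480*3*(-6) = -16*90*(-6) = -1440*(-6) = 8640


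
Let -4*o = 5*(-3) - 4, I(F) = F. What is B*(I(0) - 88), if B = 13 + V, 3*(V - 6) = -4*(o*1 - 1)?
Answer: -1232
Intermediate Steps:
o = 19/4 (o = -(5*(-3) - 4)/4 = -(-15 - 4)/4 = -1/4*(-19) = 19/4 ≈ 4.7500)
V = 1 (V = 6 + (-4*((19/4)*1 - 1))/3 = 6 + (-4*(19/4 - 1))/3 = 6 + (-4*15/4)/3 = 6 + (1/3)*(-15) = 6 - 5 = 1)
B = 14 (B = 13 + 1 = 14)
B*(I(0) - 88) = 14*(0 - 88) = 14*(-88) = -1232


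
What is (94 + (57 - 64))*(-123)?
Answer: -10701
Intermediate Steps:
(94 + (57 - 64))*(-123) = (94 - 7)*(-123) = 87*(-123) = -10701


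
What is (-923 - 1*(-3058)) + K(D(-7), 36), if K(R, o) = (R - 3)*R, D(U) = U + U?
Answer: 2373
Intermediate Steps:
D(U) = 2*U
K(R, o) = R*(-3 + R) (K(R, o) = (-3 + R)*R = R*(-3 + R))
(-923 - 1*(-3058)) + K(D(-7), 36) = (-923 - 1*(-3058)) + (2*(-7))*(-3 + 2*(-7)) = (-923 + 3058) - 14*(-3 - 14) = 2135 - 14*(-17) = 2135 + 238 = 2373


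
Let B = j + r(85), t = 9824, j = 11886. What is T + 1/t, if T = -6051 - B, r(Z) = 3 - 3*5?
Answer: -176095199/9824 ≈ -17925.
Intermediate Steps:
r(Z) = -12 (r(Z) = 3 - 15 = -12)
B = 11874 (B = 11886 - 12 = 11874)
T = -17925 (T = -6051 - 1*11874 = -6051 - 11874 = -17925)
T + 1/t = -17925 + 1/9824 = -176095199/9824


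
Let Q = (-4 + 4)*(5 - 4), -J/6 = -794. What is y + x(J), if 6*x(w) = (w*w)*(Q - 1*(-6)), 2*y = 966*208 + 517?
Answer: 45592837/2 ≈ 2.2796e+7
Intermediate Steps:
y = 201445/2 (y = (966*208 + 517)/2 = (200928 + 517)/2 = (1/2)*201445 = 201445/2 ≈ 1.0072e+5)
J = 4764 (J = -6*(-794) = 4764)
Q = 0 (Q = 0*1 = 0)
x(w) = w**2 (x(w) = ((w*w)*(0 - 1*(-6)))/6 = (w**2*(0 + 6))/6 = (w**2*6)/6 = (6*w**2)/6 = w**2)
y + x(J) = 201445/2 + 4764**2 = 201445/2 + 22695696 = 45592837/2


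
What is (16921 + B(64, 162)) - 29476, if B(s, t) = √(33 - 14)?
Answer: -12555 + √19 ≈ -12551.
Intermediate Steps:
B(s, t) = √19
(16921 + B(64, 162)) - 29476 = (16921 + √19) - 29476 = -12555 + √19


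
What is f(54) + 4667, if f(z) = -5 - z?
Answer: 4608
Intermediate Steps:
f(54) + 4667 = (-5 - 1*54) + 4667 = (-5 - 54) + 4667 = -59 + 4667 = 4608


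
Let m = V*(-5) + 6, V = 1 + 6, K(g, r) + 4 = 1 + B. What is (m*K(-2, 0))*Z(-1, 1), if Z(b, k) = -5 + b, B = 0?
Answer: -522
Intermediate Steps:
K(g, r) = -3 (K(g, r) = -4 + (1 + 0) = -4 + 1 = -3)
V = 7
m = -29 (m = 7*(-5) + 6 = -35 + 6 = -29)
(m*K(-2, 0))*Z(-1, 1) = (-29*(-3))*(-5 - 1) = 87*(-6) = -522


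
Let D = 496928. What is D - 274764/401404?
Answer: 49867153037/100351 ≈ 4.9693e+5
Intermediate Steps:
D - 274764/401404 = 496928 - 274764/401404 = 496928 - 1*68691/100351 = 496928 - 68691/100351 = 49867153037/100351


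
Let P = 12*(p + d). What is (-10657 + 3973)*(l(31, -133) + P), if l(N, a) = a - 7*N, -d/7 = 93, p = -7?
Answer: 55116264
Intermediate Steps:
d = -651 (d = -7*93 = -651)
P = -7896 (P = 12*(-7 - 651) = 12*(-658) = -7896)
(-10657 + 3973)*(l(31, -133) + P) = (-10657 + 3973)*((-133 - 7*31) - 7896) = -6684*((-133 - 217) - 7896) = -6684*(-350 - 7896) = -6684*(-8246) = 55116264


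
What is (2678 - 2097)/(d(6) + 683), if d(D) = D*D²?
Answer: 581/899 ≈ 0.64627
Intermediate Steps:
d(D) = D³
(2678 - 2097)/(d(6) + 683) = (2678 - 2097)/(6³ + 683) = 581/(216 + 683) = 581/899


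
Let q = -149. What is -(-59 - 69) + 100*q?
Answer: -14772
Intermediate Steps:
-(-59 - 69) + 100*q = -(-59 - 69) + 100*(-149) = -1*(-128) - 14900 = 128 - 14900 = -14772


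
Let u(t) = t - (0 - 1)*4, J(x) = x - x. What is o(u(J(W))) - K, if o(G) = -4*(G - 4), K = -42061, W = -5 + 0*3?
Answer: 42061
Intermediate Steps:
W = -5 (W = -5 + 0 = -5)
J(x) = 0
u(t) = 4 + t (u(t) = t - (-1)*4 = t - 1*(-4) = t + 4 = 4 + t)
o(G) = 16 - 4*G (o(G) = -4*(-4 + G) = 16 - 4*G)
o(u(J(W))) - K = (16 - 4*(4 + 0)) - 1*(-42061) = (16 - 4*4) + 42061 = (16 - 16) + 42061 = 0 + 42061 = 42061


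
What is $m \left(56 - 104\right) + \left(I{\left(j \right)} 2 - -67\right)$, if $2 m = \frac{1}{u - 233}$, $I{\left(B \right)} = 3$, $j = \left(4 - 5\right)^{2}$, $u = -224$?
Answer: $\frac{33385}{457} \approx 73.052$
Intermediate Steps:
$j = 1$ ($j = \left(-1\right)^{2} = 1$)
$m = - \frac{1}{914}$ ($m = \frac{1}{2 \left(-224 - 233\right)} = \frac{1}{2 \left(-457\right)} = \frac{1}{2} \left(- \frac{1}{457}\right) = - \frac{1}{914} \approx -0.0010941$)
$m \left(56 - 104\right) + \left(I{\left(j \right)} 2 - -67\right) = - \frac{56 - 104}{914} + \left(3 \cdot 2 - -67\right) = - \frac{56 - 104}{914} + \left(6 + 67\right) = \left(- \frac{1}{914}\right) \left(-48\right) + 73 = \frac{24}{457} + 73 = \frac{33385}{457}$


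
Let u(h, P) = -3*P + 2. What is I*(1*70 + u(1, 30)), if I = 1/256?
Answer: -9/128 ≈ -0.070313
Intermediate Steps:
I = 1/256 ≈ 0.0039063
u(h, P) = 2 - 3*P
I*(1*70 + u(1, 30)) = (1*70 + (2 - 3*30))/256 = (70 + (2 - 90))/256 = (70 - 88)/256 = (1/256)*(-18) = -9/128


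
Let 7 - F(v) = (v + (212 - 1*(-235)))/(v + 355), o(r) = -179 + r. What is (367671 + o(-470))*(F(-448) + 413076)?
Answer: 14099780673796/93 ≈ 1.5161e+11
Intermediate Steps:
F(v) = 7 - (447 + v)/(355 + v) (F(v) = 7 - (v + (212 - 1*(-235)))/(v + 355) = 7 - (v + (212 + 235))/(355 + v) = 7 - (v + 447)/(355 + v) = 7 - (447 + v)/(355 + v))
(367671 + o(-470))*(F(-448) + 413076) = (367671 + (-179 - 470))*(2*(1019 + 3*(-448))/(355 - 448) + 413076) = (367671 - 649)*(2*(1019 - 1344)/(-93) + 413076) = 367022*(2*(-1/93)*(-325) + 413076) = 367022*(650/93 + 413076) = 367022*(38416718/93) = 14099780673796/93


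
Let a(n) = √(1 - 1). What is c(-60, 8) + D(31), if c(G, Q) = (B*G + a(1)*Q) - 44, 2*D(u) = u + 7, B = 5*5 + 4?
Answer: -1765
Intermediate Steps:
a(n) = 0 (a(n) = √0 = 0)
B = 29 (B = 25 + 4 = 29)
D(u) = 7/2 + u/2 (D(u) = (u + 7)/2 = (7 + u)/2 = 7/2 + u/2)
c(G, Q) = -44 + 29*G (c(G, Q) = (29*G + 0*Q) - 44 = (29*G + 0) - 44 = 29*G - 44 = -44 + 29*G)
c(-60, 8) + D(31) = (-44 + 29*(-60)) + (7/2 + (½)*31) = (-44 - 1740) + (7/2 + 31/2) = -1784 + 19 = -1765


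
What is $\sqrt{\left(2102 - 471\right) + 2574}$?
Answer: $29 \sqrt{5} \approx 64.846$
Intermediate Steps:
$\sqrt{\left(2102 - 471\right) + 2574} = \sqrt{1631 + 2574} = \sqrt{4205} = 29 \sqrt{5}$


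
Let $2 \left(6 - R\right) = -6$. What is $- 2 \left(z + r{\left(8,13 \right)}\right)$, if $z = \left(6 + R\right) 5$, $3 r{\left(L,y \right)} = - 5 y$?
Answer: $- \frac{320}{3} \approx -106.67$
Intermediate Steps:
$R = 9$ ($R = 6 - -3 = 6 + 3 = 9$)
$r{\left(L,y \right)} = - \frac{5 y}{3}$ ($r{\left(L,y \right)} = \frac{\left(-5\right) y}{3} = - \frac{5 y}{3}$)
$z = 75$ ($z = \left(6 + 9\right) 5 = 15 \cdot 5 = 75$)
$- 2 \left(z + r{\left(8,13 \right)}\right) = - 2 \left(75 - \frac{65}{3}\right) = \left(-2\right) \frac{160}{3} = - \frac{320}{3}$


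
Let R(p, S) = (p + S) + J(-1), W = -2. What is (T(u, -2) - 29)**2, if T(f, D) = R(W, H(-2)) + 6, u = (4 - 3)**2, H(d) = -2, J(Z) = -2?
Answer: 841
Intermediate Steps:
R(p, S) = -2 + S + p (R(p, S) = (p + S) - 2 = (S + p) - 2 = -2 + S + p)
u = 1 (u = 1**2 = 1)
T(f, D) = 0 (T(f, D) = (-2 - 2 - 2) + 6 = -6 + 6 = 0)
(T(u, -2) - 29)**2 = (0 - 29)**2 = (-29)**2 = 841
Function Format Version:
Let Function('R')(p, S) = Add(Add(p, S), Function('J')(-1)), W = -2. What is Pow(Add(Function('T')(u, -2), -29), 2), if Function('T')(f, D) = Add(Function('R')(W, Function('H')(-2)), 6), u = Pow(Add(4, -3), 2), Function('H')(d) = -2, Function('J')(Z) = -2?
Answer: 841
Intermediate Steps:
Function('R')(p, S) = Add(-2, S, p) (Function('R')(p, S) = Add(Add(p, S), -2) = Add(Add(S, p), -2) = Add(-2, S, p))
u = 1 (u = Pow(1, 2) = 1)
Function('T')(f, D) = 0 (Function('T')(f, D) = Add(Add(-2, -2, -2), 6) = Add(-6, 6) = 0)
Pow(Add(Function('T')(u, -2), -29), 2) = Pow(Add(0, -29), 2) = Pow(-29, 2) = 841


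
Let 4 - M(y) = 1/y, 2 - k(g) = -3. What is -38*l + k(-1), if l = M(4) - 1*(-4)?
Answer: -579/2 ≈ -289.50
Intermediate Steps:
k(g) = 5 (k(g) = 2 - 1*(-3) = 2 + 3 = 5)
M(y) = 4 - 1/y
l = 31/4 (l = (4 - 1/4) - 1*(-4) = (4 - 1*¼) + 4 = (4 - ¼) + 4 = 15/4 + 4 = 31/4 ≈ 7.7500)
-38*l + k(-1) = -38*31/4 + 5 = -589/2 + 5 = -579/2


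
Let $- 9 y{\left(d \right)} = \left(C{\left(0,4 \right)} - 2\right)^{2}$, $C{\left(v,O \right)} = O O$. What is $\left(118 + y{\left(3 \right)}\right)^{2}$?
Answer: $\frac{749956}{81} \approx 9258.7$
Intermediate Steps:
$C{\left(v,O \right)} = O^{2}$
$y{\left(d \right)} = - \frac{196}{9}$ ($y{\left(d \right)} = - \frac{\left(4^{2} - 2\right)^{2}}{9} = - \frac{\left(16 - 2\right)^{2}}{9} = - \frac{14^{2}}{9} = \left(- \frac{1}{9}\right) 196 = - \frac{196}{9}$)
$\left(118 + y{\left(3 \right)}\right)^{2} = \left(118 - \frac{196}{9}\right)^{2} = \left(\frac{866}{9}\right)^{2} = \frac{749956}{81}$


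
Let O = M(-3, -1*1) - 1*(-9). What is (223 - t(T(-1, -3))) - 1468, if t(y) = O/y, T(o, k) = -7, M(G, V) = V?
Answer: -8707/7 ≈ -1243.9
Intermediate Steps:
O = 8 (O = -1*1 - 1*(-9) = -1 + 9 = 8)
t(y) = 8/y
(223 - t(T(-1, -3))) - 1468 = (223 - 8/(-7)) - 1468 = (223 - 8*(-1)/7) - 1468 = (223 - 1*(-8/7)) - 1468 = (223 + 8/7) - 1468 = 1569/7 - 1468 = -8707/7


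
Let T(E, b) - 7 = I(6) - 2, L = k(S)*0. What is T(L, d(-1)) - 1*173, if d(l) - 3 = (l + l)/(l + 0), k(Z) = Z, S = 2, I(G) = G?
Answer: -162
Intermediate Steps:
d(l) = 5 (d(l) = 3 + (l + l)/(l + 0) = 3 + (2*l)/l = 3 + 2 = 5)
L = 0 (L = 2*0 = 0)
T(E, b) = 11 (T(E, b) = 7 + (6 - 2) = 7 + 4 = 11)
T(L, d(-1)) - 1*173 = 11 - 1*173 = 11 - 173 = -162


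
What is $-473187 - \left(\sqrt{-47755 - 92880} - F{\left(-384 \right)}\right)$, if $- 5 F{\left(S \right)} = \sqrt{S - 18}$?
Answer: $-473187 - i \sqrt{140635} - \frac{i \sqrt{402}}{5} \approx -4.7319 \cdot 10^{5} - 379.02 i$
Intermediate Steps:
$F{\left(S \right)} = - \frac{\sqrt{-18 + S}}{5}$ ($F{\left(S \right)} = - \frac{\sqrt{S - 18}}{5} = - \frac{\sqrt{-18 + S}}{5}$)
$-473187 - \left(\sqrt{-47755 - 92880} - F{\left(-384 \right)}\right) = -473187 - \left(\sqrt{-47755 - 92880} - - \frac{\sqrt{-18 - 384}}{5}\right) = -473187 - \left(\sqrt{-140635} - - \frac{\sqrt{-402}}{5}\right) = -473187 - \left(i \sqrt{140635} - - \frac{i \sqrt{402}}{5}\right) = -473187 - \left(i \sqrt{140635} + \frac{i \sqrt{402}}{5}\right) = -473187 - i \sqrt{140635} - \frac{i \sqrt{402}}{5}$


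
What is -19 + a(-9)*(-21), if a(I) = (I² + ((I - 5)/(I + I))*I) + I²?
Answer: -3274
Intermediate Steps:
a(I) = -5/2 + I/2 + 2*I² (a(I) = (I² + ((-5 + I)/((2*I)))*I) + I² = (I² + ((-5 + I)*(1/(2*I)))*I) + I² = (I² + ((-5 + I)/(2*I))*I) + I² = (I² + (-5/2 + I/2)) + I² = (-5/2 + I² + I/2) + I² = -5/2 + I/2 + 2*I²)
-19 + a(-9)*(-21) = -19 + (-5/2 + (½)*(-9) + 2*(-9)²)*(-21) = -19 + (-5/2 - 9/2 + 2*81)*(-21) = -19 + (-5/2 - 9/2 + 162)*(-21) = -19 + 155*(-21) = -19 - 3255 = -3274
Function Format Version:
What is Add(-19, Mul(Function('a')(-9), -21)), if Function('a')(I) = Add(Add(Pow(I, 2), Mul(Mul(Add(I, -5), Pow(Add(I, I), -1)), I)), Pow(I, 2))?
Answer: -3274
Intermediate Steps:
Function('a')(I) = Add(Rational(-5, 2), Mul(Rational(1, 2), I), Mul(2, Pow(I, 2))) (Function('a')(I) = Add(Add(Pow(I, 2), Mul(Mul(Add(-5, I), Pow(Mul(2, I), -1)), I)), Pow(I, 2)) = Add(Add(Pow(I, 2), Mul(Mul(Add(-5, I), Mul(Rational(1, 2), Pow(I, -1))), I)), Pow(I, 2)) = Add(Add(Pow(I, 2), Mul(Mul(Rational(1, 2), Pow(I, -1), Add(-5, I)), I)), Pow(I, 2)) = Add(Add(Pow(I, 2), Add(Rational(-5, 2), Mul(Rational(1, 2), I))), Pow(I, 2)) = Add(Add(Rational(-5, 2), Pow(I, 2), Mul(Rational(1, 2), I)), Pow(I, 2)) = Add(Rational(-5, 2), Mul(Rational(1, 2), I), Mul(2, Pow(I, 2))))
Add(-19, Mul(Function('a')(-9), -21)) = Add(-19, Mul(Add(Rational(-5, 2), Mul(Rational(1, 2), -9), Mul(2, Pow(-9, 2))), -21)) = Add(-19, Mul(Add(Rational(-5, 2), Rational(-9, 2), Mul(2, 81)), -21)) = Add(-19, Mul(Add(Rational(-5, 2), Rational(-9, 2), 162), -21)) = Add(-19, Mul(155, -21)) = Add(-19, -3255) = -3274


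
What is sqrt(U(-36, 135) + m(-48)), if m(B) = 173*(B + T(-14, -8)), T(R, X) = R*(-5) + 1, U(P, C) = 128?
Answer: 37*sqrt(3) ≈ 64.086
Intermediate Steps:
T(R, X) = 1 - 5*R (T(R, X) = -5*R + 1 = 1 - 5*R)
m(B) = 12283 + 173*B (m(B) = 173*(B + (1 - 5*(-14))) = 173*(B + (1 + 70)) = 173*(B + 71) = 173*(71 + B) = 12283 + 173*B)
sqrt(U(-36, 135) + m(-48)) = sqrt(128 + (12283 + 173*(-48))) = sqrt(128 + (12283 - 8304)) = sqrt(128 + 3979) = sqrt(4107) = 37*sqrt(3)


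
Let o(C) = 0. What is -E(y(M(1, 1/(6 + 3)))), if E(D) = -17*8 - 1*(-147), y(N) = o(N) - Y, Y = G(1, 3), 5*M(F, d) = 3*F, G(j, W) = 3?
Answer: -11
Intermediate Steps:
M(F, d) = 3*F/5 (M(F, d) = (3*F)/5 = 3*F/5)
Y = 3
y(N) = -3 (y(N) = 0 - 1*3 = 0 - 3 = -3)
E(D) = 11 (E(D) = -136 + 147 = 11)
-E(y(M(1, 1/(6 + 3)))) = -1*11 = -11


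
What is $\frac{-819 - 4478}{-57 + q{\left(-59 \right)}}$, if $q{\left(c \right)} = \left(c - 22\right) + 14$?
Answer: $\frac{5297}{124} \approx 42.718$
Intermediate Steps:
$q{\left(c \right)} = -8 + c$ ($q{\left(c \right)} = \left(-22 + c\right) + 14 = -8 + c$)
$\frac{-819 - 4478}{-57 + q{\left(-59 \right)}} = \frac{-819 - 4478}{-57 - 67} = - \frac{5297}{-57 - 67} = - \frac{5297}{-124} = \left(-5297\right) \left(- \frac{1}{124}\right) = \frac{5297}{124}$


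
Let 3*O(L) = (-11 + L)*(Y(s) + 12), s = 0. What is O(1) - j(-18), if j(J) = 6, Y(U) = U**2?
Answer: -46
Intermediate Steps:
O(L) = -44 + 4*L (O(L) = ((-11 + L)*(0**2 + 12))/3 = ((-11 + L)*(0 + 12))/3 = ((-11 + L)*12)/3 = (-132 + 12*L)/3 = -44 + 4*L)
O(1) - j(-18) = (-44 + 4*1) - 1*6 = (-44 + 4) - 6 = -40 - 6 = -46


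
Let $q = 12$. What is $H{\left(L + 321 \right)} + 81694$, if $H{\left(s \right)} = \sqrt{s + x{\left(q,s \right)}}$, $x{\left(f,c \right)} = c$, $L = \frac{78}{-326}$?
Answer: $81694 + \frac{2 \sqrt{4261146}}{163} \approx 81719.0$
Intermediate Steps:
$L = - \frac{39}{163}$ ($L = 78 \left(- \frac{1}{326}\right) = - \frac{39}{163} \approx -0.23926$)
$H{\left(s \right)} = \sqrt{2} \sqrt{s}$ ($H{\left(s \right)} = \sqrt{s + s} = \sqrt{2 s} = \sqrt{2} \sqrt{s}$)
$H{\left(L + 321 \right)} + 81694 = \sqrt{2} \sqrt{- \frac{39}{163} + 321} + 81694 = \sqrt{2} \sqrt{\frac{52284}{163}} + 81694 = \sqrt{2} \frac{2 \sqrt{2130573}}{163} + 81694 = \frac{2 \sqrt{4261146}}{163} + 81694 = 81694 + \frac{2 \sqrt{4261146}}{163}$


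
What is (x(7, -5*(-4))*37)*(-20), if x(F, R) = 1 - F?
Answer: 4440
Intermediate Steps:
(x(7, -5*(-4))*37)*(-20) = ((1 - 1*7)*37)*(-20) = ((1 - 7)*37)*(-20) = -6*37*(-20) = -222*(-20) = 4440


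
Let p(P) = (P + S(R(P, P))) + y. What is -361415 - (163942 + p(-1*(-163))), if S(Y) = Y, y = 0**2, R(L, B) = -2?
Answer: -525518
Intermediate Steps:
y = 0
p(P) = -2 + P (p(P) = (P - 2) + 0 = (-2 + P) + 0 = -2 + P)
-361415 - (163942 + p(-1*(-163))) = -361415 - (163942 + (-2 - 1*(-163))) = -361415 - (163942 + (-2 + 163)) = -361415 - (163942 + 161) = -361415 - 1*164103 = -361415 - 164103 = -525518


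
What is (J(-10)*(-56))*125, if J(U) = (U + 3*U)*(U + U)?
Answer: -5600000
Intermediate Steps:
J(U) = 8*U² (J(U) = (4*U)*(2*U) = 8*U²)
(J(-10)*(-56))*125 = ((8*(-10)²)*(-56))*125 = ((8*100)*(-56))*125 = (800*(-56))*125 = -44800*125 = -5600000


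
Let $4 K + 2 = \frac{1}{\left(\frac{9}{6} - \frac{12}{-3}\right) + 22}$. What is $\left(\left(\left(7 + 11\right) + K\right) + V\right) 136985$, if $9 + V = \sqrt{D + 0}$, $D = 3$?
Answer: $\frac{12821796}{11} + 136985 \sqrt{3} \approx 1.4029 \cdot 10^{6}$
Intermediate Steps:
$V = -9 + \sqrt{3}$ ($V = -9 + \sqrt{3 + 0} = -9 + \sqrt{3} \approx -7.268$)
$K = - \frac{27}{55}$ ($K = - \frac{1}{2} + \frac{1}{4 \left(\left(\frac{9}{6} - \frac{12}{-3}\right) + 22\right)} = - \frac{1}{2} + \frac{1}{4 \left(\left(9 \cdot \frac{1}{6} - -4\right) + 22\right)} = - \frac{1}{2} + \frac{1}{4 \left(\left(\frac{3}{2} + 4\right) + 22\right)} = - \frac{1}{2} + \frac{1}{4 \left(\frac{11}{2} + 22\right)} = - \frac{1}{2} + \frac{1}{4 \cdot \frac{55}{2}} = - \frac{1}{2} + \frac{1}{4} \cdot \frac{2}{55} = - \frac{1}{2} + \frac{1}{110} = - \frac{27}{55} \approx -0.49091$)
$\left(\left(\left(7 + 11\right) + K\right) + V\right) 136985 = \left(\left(\left(7 + 11\right) - \frac{27}{55}\right) - \left(9 - \sqrt{3}\right)\right) 136985 = \left(\left(18 - \frac{27}{55}\right) - \left(9 - \sqrt{3}\right)\right) 136985 = \left(\frac{963}{55} - \left(9 - \sqrt{3}\right)\right) 136985 = \left(\frac{468}{55} + \sqrt{3}\right) 136985 = \frac{12821796}{11} + 136985 \sqrt{3}$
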